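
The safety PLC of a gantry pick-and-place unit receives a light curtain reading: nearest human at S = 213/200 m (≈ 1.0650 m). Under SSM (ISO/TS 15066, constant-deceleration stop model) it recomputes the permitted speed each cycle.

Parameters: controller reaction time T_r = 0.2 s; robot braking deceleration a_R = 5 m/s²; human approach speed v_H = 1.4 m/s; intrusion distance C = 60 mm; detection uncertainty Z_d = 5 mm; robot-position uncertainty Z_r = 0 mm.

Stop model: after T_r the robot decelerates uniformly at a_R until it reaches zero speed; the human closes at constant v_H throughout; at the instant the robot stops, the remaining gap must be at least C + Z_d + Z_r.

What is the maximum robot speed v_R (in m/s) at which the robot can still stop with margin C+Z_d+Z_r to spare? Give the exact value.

quadratic (1/10)·v² + (12/25)·v + (-18/25) = 0
  disc = (12/25)² − 4·(1/10)·(-18/25) = 324/625 ; √disc = 18/25
  v_R = (−(12/25) + 18/25) / (2·(1/10)) = 6/5 m/s
check:
T_s = v_R/a_R = (6/5)/5 = 0.2400 s
reaction-phase robot travel = 1.2000·0.2000 = 0.2400 m
braking distance = 1.2000²/(2·5.0000) = 0.1440 m
human over T_r+T_s: 1.4000·(0.2000+0.2400) = 0.6160 m
margins: 0.0600+0.0050+0.0000 = 0.0650 m
sum ≈ 0.2400+0.1440+0.6160+0.0650 ≈ 1.0650 m = S ✓

v_R_max = 6/5 m/s = 1.2000 m/s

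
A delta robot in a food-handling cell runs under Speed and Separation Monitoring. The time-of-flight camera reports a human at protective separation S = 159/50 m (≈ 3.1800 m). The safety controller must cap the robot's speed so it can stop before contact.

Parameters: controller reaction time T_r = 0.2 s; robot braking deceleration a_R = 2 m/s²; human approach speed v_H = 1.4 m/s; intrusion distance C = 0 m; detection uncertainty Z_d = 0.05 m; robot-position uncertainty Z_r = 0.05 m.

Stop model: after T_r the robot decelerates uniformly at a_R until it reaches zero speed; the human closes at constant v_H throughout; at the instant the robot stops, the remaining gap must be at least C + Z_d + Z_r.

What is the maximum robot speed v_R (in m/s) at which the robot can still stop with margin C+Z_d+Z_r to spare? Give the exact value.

v_R_max = 2 m/s = 2.0000 m/s

quadratic (1/4)·v² + (9/10)·v + (-14/5) = 0
  disc = (9/10)² − 4·(1/4)·(-14/5) = 361/100 ; √disc = 19/10
  v_R = (−(9/10) + 19/10) / (2·(1/4)) = 2 m/s
check:
T_s = v_R/a_R = 2/2 = 1.0000 s
robot in T_r: 2.0000·0.2000 = 0.4000 m
braking distance = 2.0000²/(2·2.0000) = 1.0000 m
person approaches 1.4000·(0.2000+1.0000) = 1.6800 m
residual clearance needed = 0.0000+0.0500+0.0500 = 0.1000 m
sum ≈ 0.4000+1.0000+1.6800+0.1000 ≈ 3.1800 m = S ✓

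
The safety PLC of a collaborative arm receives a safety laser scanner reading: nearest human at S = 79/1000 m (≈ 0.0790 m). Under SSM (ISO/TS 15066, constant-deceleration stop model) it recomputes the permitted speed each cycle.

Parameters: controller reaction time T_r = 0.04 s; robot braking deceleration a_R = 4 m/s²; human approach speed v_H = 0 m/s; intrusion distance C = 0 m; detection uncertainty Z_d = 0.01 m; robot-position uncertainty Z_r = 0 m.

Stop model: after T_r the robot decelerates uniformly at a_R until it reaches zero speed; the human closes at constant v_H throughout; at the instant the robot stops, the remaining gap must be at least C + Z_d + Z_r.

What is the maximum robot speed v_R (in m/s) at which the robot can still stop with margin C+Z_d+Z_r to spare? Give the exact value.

quadratic (1/8)·v² + (1/25)·v + (-69/1000) = 0
  disc = (1/25)² − 4·(1/8)·(-69/1000) = 361/10000 ; √disc = 19/100
  v_R = (−(1/25) + 19/100) / (2·(1/8)) = 3/5 m/s
check:
braking lasts T_s = (3/5)/4 = 0.1500 s
robot covers v_R·T_r = 0.6000·0.0400 = 0.0240 m before braking
robot covers 0.6000·0.1500 − ½·4.0000·0.1500² = 0.0450 m while stopping
person approaches 0.0000·(0.0400+0.1500) = 0.0000 m
residual clearance needed = 0.0000+0.0100+0.0000 = 0.0100 m
sum ≈ 0.0240+0.0450+0.0000+0.0100 ≈ 0.0790 m = S ✓

v_R_max = 3/5 m/s = 0.6000 m/s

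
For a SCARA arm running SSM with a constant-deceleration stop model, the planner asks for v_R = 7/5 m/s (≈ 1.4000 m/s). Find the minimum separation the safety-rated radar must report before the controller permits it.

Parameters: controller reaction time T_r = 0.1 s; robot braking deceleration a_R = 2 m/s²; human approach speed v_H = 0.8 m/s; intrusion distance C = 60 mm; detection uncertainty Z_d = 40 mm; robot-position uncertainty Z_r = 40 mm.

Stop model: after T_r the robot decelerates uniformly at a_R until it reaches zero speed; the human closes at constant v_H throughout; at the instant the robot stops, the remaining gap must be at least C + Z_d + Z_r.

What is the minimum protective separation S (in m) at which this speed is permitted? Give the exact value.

S_min = 141/100 m = 1.4100 m

stop time T_s = (7/5)/2 = 0.7000 s
robot covers v_R·T_r = 1.4000·0.1000 = 0.1400 m before braking
robot covers 1.4000·0.7000 − ½·2.0000·0.7000² = 0.4900 m while stopping
person approaches 0.8000·(0.1000+0.7000) = 0.6400 m
C+Z_d+Z_r = 0.0600+0.0400+0.0400 = 0.1400 m
S_min ≈ 0.1400+0.4900+0.6400+0.1400  ⇒  S_min = 141/100 m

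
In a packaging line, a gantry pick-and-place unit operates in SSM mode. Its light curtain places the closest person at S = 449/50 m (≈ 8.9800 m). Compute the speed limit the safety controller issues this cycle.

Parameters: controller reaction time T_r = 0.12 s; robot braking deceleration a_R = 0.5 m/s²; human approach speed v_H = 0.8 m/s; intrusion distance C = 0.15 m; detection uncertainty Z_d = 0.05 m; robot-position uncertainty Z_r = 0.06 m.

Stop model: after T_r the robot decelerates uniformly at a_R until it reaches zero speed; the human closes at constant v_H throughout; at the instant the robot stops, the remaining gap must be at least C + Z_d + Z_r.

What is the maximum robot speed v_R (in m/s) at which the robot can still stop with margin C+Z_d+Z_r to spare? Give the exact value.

v_R_max = 11/5 m/s = 2.2000 m/s

collect terms ⇒ (1)·v_R² + (43/25)·v_R + (-1078/125) = 0
  disc = (43/25)² − 4·(1)·(-1078/125) = 23409/625 ; √disc = 153/25
  v_R = (−(43/25) + 153/25) / (2·(1)) = 11/5 m/s
check:
stop time T_s = (11/5)/(1/2) = 4.4000 s
robot in T_r: 2.2000·0.1200 = 0.2640 m
robot under decel: 2.2000²/(2·0.5000) = 4.8400 m
person approaches 0.8000·(0.1200+4.4000) = 3.6160 m
residual clearance needed = 0.1500+0.0500+0.0600 = 0.2600 m
sum ≈ 0.2640+4.8400+3.6160+0.2600 ≈ 8.9800 m = S ✓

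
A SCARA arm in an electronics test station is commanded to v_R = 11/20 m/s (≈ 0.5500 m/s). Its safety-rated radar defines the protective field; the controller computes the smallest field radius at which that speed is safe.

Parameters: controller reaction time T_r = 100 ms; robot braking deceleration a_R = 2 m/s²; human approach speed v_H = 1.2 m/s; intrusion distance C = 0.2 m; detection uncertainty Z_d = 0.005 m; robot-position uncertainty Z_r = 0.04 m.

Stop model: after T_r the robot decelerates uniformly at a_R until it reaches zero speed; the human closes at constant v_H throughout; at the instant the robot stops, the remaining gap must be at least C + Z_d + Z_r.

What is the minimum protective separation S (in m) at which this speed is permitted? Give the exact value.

S_min = 1321/1600 m = 0.8256 m

braking lasts T_s = (11/20)/2 = 0.2750 s
robot covers v_R·T_r = 0.5500·0.1000 = 0.0550 m before braking
robot under decel: 0.5500²/(2·2.0000) = 0.0756 m
person approaches 1.2000·(0.1000+0.2750) = 0.4500 m
margins: 0.2000+0.0050+0.0400 = 0.2450 m
S_min ≈ 0.0550+0.0756+0.4500+0.2450  ⇒  S_min = 1321/1600 m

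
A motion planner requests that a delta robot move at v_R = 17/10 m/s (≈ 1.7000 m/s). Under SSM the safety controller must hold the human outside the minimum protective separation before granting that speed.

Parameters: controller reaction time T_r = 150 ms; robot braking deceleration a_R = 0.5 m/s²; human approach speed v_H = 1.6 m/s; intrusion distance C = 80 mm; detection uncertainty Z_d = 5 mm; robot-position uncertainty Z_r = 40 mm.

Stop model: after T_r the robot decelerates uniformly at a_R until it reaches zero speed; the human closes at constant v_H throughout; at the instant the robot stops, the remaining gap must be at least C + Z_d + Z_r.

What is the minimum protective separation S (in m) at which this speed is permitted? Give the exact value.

S_min = 179/20 m = 8.9500 m

stop time T_s = (17/10)/(1/2) = 3.4000 s
robot covers v_R·T_r = 1.7000·0.1500 = 0.2550 m before braking
robot covers 1.7000·3.4000 − ½·0.5000·3.4000² = 2.8900 m while stopping
human over T_r+T_s: 1.6000·(0.1500+3.4000) = 5.6800 m
residual clearance needed = 0.0800+0.0050+0.0400 = 0.1250 m
S_min ≈ 0.2550+2.8900+5.6800+0.1250  ⇒  S_min = 179/20 m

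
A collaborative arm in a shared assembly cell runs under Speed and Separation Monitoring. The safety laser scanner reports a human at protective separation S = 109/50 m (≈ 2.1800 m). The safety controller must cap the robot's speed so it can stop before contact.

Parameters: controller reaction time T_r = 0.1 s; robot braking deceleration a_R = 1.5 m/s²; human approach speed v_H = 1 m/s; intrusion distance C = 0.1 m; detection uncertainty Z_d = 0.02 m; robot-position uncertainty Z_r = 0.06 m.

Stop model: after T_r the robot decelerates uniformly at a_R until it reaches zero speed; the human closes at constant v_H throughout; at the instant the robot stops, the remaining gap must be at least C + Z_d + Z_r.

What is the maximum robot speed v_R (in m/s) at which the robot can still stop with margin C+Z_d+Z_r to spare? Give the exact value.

quadratic (1/3)·v² + (23/30)·v + (-19/10) = 0
  disc = (23/30)² − 4·(1/3)·(-19/10) = 2809/900 ; √disc = 53/30
  v_R = (−(23/30) + 53/30) / (2·(1/3)) = 3/2 m/s
check:
T_s = v_R/a_R = (3/2)/(3/2) = 1.0000 s
robot in T_r: 1.5000·0.1000 = 0.1500 m
robot under decel: 1.5000²/(2·1.5000) = 0.7500 m
human over T_r+T_s: 1.0000·(0.1000+1.0000) = 1.1000 m
residual clearance needed = 0.1000+0.0200+0.0600 = 0.1800 m
sum ≈ 0.1500+0.7500+1.1000+0.1800 ≈ 2.1800 m = S ✓

v_R_max = 3/2 m/s = 1.5000 m/s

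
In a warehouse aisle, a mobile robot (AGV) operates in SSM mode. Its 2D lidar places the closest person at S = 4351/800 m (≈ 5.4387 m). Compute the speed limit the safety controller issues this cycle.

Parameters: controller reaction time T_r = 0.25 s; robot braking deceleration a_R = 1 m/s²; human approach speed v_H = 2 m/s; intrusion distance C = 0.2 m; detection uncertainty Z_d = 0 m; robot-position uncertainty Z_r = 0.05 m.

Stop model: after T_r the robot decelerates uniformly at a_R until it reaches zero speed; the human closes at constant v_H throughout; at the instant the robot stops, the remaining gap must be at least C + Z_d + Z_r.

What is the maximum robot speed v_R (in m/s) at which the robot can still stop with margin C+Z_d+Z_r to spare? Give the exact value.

v_R_max = 31/20 m/s = 1.5500 m/s

at the boundary: (1/2)·v² + (9/4)·v + (-3751/800) = 0
  disc = (9/4)² − 4·(1/2)·(-3751/800) = 361/25 ; √disc = 19/5
  v_R = (−(9/4) + 19/5) / (2·(1/2)) = 31/20 m/s
check:
braking lasts T_s = (31/20)/1 = 1.5500 s
robot covers v_R·T_r = 1.5500·0.2500 = 0.3875 m before braking
robot covers 1.5500·1.5500 − ½·1.0000·1.5500² = 1.2012 m while stopping
person approaches 2.0000·(0.2500+1.5500) = 3.6000 m
margins: 0.2000+0.0000+0.0500 = 0.2500 m
sum ≈ 0.3875+1.2012+3.6000+0.2500 ≈ 5.4387 m = S ✓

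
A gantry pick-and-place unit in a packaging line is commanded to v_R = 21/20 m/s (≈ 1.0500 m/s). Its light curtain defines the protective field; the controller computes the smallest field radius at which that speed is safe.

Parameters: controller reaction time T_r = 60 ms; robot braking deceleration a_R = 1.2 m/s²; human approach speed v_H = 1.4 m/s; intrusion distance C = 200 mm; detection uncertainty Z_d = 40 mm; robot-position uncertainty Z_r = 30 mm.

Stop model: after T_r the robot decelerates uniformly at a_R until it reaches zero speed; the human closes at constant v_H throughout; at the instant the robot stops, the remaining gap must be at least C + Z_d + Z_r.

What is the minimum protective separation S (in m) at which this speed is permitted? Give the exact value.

T_s = v_R/a_R = (21/20)/(6/5) = 0.8750 s
robot covers v_R·T_r = 1.0500·0.0600 = 0.0630 m before braking
braking distance = 1.0500²/(2·1.2000) = 0.4594 m
human closes 1.4000·0.9350 = 1.3090 m
C+Z_d+Z_r = 0.2000+0.0400+0.0300 = 0.2700 m
S_min ≈ 0.0630+0.4594+1.3090+0.2700  ⇒  S_min = 16811/8000 m

S_min = 16811/8000 m = 2.1014 m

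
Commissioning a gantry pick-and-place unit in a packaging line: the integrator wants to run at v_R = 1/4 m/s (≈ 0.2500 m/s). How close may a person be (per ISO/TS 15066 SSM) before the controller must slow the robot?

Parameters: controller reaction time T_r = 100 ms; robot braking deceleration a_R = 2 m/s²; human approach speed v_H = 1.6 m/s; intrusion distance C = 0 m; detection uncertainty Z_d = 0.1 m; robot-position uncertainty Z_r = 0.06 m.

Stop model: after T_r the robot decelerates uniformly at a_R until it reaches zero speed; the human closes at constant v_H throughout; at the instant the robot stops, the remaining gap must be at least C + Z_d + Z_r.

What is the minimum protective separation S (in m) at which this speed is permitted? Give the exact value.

braking lasts T_s = (1/4)/2 = 0.1250 s
robot in T_r: 0.2500·0.1000 = 0.0250 m
braking distance = 0.2500²/(2·2.0000) = 0.0156 m
person approaches 1.6000·(0.1000+0.1250) = 0.3600 m
C+Z_d+Z_r = 0.0000+0.1000+0.0600 = 0.1600 m
S_min ≈ 0.0250+0.0156+0.3600+0.1600  ⇒  S_min = 897/1600 m

S_min = 897/1600 m = 0.5606 m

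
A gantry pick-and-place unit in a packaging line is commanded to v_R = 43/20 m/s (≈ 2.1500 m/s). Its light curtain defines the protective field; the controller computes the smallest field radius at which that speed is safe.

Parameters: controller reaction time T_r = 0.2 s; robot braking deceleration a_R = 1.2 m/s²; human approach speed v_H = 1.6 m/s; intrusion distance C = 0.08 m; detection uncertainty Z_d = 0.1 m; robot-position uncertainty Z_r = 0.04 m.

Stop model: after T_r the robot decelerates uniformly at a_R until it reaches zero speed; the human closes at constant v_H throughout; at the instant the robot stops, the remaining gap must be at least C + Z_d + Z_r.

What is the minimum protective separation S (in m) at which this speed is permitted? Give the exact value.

T_s = v_R/a_R = (43/20)/(6/5) = 1.7917 s
robot covers v_R·T_r = 2.1500·0.2000 = 0.4300 m before braking
braking distance = 2.1500²/(2·1.2000) = 1.9260 m
person approaches 1.6000·(0.2000+1.7917) = 3.1867 m
residual clearance needed = 0.0800+0.1000+0.0400 = 0.2200 m
S_min ≈ 0.4300+1.9260+3.1867+0.2200  ⇒  S_min = 27661/4800 m

S_min = 27661/4800 m = 5.7627 m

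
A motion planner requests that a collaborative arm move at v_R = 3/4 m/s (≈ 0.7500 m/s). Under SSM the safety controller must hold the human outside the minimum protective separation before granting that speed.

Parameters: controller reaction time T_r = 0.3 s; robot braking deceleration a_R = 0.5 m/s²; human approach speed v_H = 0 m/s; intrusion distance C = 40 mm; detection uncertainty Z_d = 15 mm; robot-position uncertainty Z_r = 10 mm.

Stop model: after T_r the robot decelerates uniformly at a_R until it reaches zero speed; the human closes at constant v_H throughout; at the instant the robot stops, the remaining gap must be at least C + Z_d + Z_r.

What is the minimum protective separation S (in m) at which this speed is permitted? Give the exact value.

S_min = 341/400 m = 0.8525 m

T_s = v_R/a_R = (3/4)/(1/2) = 1.5000 s
reaction-phase robot travel = 0.7500·0.3000 = 0.2250 m
robot under decel: 0.7500²/(2·0.5000) = 0.5625 m
human over T_r+T_s: 0.0000·(0.3000+1.5000) = 0.0000 m
C+Z_d+Z_r = 0.0400+0.0150+0.0100 = 0.0650 m
S_min ≈ 0.2250+0.5625+0.0000+0.0650  ⇒  S_min = 341/400 m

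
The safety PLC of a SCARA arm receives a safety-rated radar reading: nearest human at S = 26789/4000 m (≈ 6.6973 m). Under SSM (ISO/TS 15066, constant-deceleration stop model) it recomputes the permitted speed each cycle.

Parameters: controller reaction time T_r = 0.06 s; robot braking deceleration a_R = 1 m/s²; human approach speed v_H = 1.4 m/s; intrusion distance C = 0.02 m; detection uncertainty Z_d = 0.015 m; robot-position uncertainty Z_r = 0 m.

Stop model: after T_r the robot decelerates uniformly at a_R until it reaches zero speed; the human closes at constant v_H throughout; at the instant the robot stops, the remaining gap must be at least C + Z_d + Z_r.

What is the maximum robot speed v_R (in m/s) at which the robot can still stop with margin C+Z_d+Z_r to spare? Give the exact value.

at the boundary: (1/2)·v² + (73/50)·v + (-26313/4000) = 0
  disc = (73/50)² − 4·(1/2)·(-26313/4000) = 152881/10000 ; √disc = 391/100
  v_R = (−(73/50) + 391/100) / (2·(1/2)) = 49/20 m/s
check:
stop time T_s = (49/20)/1 = 2.4500 s
reaction-phase robot travel = 2.4500·0.0600 = 0.1470 m
robot under decel: 2.4500²/(2·1.0000) = 3.0013 m
person approaches 1.4000·(0.0600+2.4500) = 3.5140 m
C+Z_d+Z_r = 0.0200+0.0150+0.0000 = 0.0350 m
sum ≈ 0.1470+3.0013+3.5140+0.0350 ≈ 6.6973 m = S ✓

v_R_max = 49/20 m/s = 2.4500 m/s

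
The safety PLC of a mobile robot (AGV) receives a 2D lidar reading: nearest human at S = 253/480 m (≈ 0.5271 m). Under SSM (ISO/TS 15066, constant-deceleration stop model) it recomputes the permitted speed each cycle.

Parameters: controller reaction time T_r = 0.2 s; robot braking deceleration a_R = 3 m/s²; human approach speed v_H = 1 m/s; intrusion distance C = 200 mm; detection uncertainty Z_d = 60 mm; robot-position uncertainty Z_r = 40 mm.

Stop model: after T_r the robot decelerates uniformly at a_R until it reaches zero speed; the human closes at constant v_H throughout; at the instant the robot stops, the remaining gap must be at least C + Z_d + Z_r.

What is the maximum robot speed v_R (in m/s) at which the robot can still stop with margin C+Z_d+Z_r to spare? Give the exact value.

at the boundary: (1/6)·v² + (8/15)·v + (-13/480) = 0
  disc = (8/15)² − 4·(1/6)·(-13/480) = 121/400 ; √disc = 11/20
  v_R = (−(8/15) + 11/20) / (2·(1/6)) = 1/20 m/s
check:
braking lasts T_s = (1/20)/3 = 0.0167 s
reaction-phase robot travel = 0.0500·0.2000 = 0.0100 m
robot covers 0.0500·0.0167 − ½·3.0000·0.0167² = 0.0004 m while stopping
human closes 1.0000·0.2167 = 0.2167 m
C+Z_d+Z_r = 0.2000+0.0600+0.0400 = 0.3000 m
sum ≈ 0.0100+0.0004+0.2167+0.3000 ≈ 0.5271 m = S ✓

v_R_max = 1/20 m/s = 0.0500 m/s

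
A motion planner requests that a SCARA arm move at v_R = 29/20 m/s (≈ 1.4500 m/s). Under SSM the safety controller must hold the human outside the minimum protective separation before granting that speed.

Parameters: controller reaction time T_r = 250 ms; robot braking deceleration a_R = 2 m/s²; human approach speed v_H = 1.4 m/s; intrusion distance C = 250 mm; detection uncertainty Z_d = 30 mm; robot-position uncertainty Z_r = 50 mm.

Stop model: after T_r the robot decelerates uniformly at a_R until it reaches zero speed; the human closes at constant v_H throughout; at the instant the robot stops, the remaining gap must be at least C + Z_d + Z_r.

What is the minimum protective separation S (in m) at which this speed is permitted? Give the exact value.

S_min = 4133/1600 m = 2.5831 m

stop time T_s = (29/20)/2 = 0.7250 s
reaction-phase robot travel = 1.4500·0.2500 = 0.3625 m
braking distance = 1.4500²/(2·2.0000) = 0.5256 m
person approaches 1.4000·(0.2500+0.7250) = 1.3650 m
C+Z_d+Z_r = 0.2500+0.0300+0.0500 = 0.3300 m
S_min ≈ 0.3625+0.5256+1.3650+0.3300  ⇒  S_min = 4133/1600 m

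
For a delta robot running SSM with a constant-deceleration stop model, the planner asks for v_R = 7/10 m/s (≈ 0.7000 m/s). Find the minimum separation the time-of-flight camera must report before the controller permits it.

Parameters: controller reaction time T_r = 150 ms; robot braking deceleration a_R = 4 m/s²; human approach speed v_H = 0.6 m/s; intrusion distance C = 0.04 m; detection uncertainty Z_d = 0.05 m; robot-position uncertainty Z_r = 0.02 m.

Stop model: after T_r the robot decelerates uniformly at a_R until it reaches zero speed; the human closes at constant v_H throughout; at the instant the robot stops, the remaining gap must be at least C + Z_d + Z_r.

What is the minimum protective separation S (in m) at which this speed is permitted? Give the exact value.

S_min = 377/800 m = 0.4713 m

stop time T_s = (7/10)/4 = 0.1750 s
robot covers v_R·T_r = 0.7000·0.1500 = 0.1050 m before braking
robot under decel: 0.7000²/(2·4.0000) = 0.0612 m
human over T_r+T_s: 0.6000·(0.1500+0.1750) = 0.1950 m
C+Z_d+Z_r = 0.0400+0.0500+0.0200 = 0.1100 m
S_min ≈ 0.1050+0.0612+0.1950+0.1100  ⇒  S_min = 377/800 m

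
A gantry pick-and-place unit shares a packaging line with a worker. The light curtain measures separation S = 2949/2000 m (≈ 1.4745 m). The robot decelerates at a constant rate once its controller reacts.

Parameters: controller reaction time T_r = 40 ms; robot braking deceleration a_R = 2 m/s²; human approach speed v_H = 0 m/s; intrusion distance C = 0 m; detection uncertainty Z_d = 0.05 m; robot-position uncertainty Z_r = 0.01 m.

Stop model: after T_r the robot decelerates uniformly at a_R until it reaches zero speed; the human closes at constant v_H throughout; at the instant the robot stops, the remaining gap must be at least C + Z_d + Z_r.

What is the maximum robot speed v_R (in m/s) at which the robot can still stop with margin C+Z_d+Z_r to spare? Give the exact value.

collect terms ⇒ (1/4)·v_R² + (1/25)·v_R + (-2829/2000) = 0
  disc = (1/25)² − 4·(1/4)·(-2829/2000) = 14161/10000 ; √disc = 119/100
  v_R = (−(1/25) + 119/100) / (2·(1/4)) = 23/10 m/s
check:
braking lasts T_s = (23/10)/2 = 1.1500 s
reaction-phase robot travel = 2.3000·0.0400 = 0.0920 m
braking distance = 2.3000²/(2·2.0000) = 1.3225 m
human closes 0.0000·1.1900 = 0.0000 m
C+Z_d+Z_r = 0.0000+0.0500+0.0100 = 0.0600 m
sum ≈ 0.0920+1.3225+0.0000+0.0600 ≈ 1.4745 m = S ✓

v_R_max = 23/10 m/s = 2.3000 m/s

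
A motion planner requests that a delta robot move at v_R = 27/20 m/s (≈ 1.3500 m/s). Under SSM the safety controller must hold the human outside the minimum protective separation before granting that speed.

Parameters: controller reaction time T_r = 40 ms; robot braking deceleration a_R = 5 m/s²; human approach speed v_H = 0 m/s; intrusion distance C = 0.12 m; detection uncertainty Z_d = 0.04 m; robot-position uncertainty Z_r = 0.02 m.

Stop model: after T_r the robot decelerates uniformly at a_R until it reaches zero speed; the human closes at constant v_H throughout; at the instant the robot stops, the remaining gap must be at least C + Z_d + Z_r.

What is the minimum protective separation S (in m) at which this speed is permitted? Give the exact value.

S_min = 333/800 m = 0.4163 m

T_s = v_R/a_R = (27/20)/5 = 0.2700 s
reaction-phase robot travel = 1.3500·0.0400 = 0.0540 m
braking distance = 1.3500²/(2·5.0000) = 0.1822 m
human closes 0.0000·0.3100 = 0.0000 m
C+Z_d+Z_r = 0.1200+0.0400+0.0200 = 0.1800 m
S_min ≈ 0.0540+0.1822+0.0000+0.1800  ⇒  S_min = 333/800 m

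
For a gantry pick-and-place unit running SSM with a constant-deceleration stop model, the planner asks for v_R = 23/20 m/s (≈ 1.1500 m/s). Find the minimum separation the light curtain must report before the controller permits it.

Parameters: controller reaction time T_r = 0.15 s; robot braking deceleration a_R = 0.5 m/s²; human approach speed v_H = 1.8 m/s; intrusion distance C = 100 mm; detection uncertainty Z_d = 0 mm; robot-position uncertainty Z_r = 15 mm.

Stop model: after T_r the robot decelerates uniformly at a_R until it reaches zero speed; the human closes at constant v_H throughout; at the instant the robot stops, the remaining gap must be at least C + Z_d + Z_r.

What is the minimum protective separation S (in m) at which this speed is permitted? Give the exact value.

S_min = 301/50 m = 6.0200 m

stop time T_s = (23/20)/(1/2) = 2.3000 s
robot in T_r: 1.1500·0.1500 = 0.1725 m
robot covers 1.1500·2.3000 − ½·0.5000·2.3000² = 1.3225 m while stopping
human over T_r+T_s: 1.8000·(0.1500+2.3000) = 4.4100 m
C+Z_d+Z_r = 0.1000+0.0000+0.0150 = 0.1150 m
S_min ≈ 0.1725+1.3225+4.4100+0.1150  ⇒  S_min = 301/50 m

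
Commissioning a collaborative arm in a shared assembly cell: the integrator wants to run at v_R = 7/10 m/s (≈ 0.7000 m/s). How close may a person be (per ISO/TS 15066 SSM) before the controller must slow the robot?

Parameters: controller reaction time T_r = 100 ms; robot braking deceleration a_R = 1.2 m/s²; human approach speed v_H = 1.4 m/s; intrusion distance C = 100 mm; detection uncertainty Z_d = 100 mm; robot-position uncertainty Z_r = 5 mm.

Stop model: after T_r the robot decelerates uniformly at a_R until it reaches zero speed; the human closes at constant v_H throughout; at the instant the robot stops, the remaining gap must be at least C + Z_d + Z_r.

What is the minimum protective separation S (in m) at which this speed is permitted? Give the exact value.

S_min = 1723/1200 m = 1.4358 m

T_s = v_R/a_R = (7/10)/(6/5) = 0.5833 s
robot in T_r: 0.7000·0.1000 = 0.0700 m
robot under decel: 0.7000²/(2·1.2000) = 0.2042 m
human over T_r+T_s: 1.4000·(0.1000+0.5833) = 0.9567 m
margins: 0.1000+0.1000+0.0050 = 0.2050 m
S_min ≈ 0.0700+0.2042+0.9567+0.2050  ⇒  S_min = 1723/1200 m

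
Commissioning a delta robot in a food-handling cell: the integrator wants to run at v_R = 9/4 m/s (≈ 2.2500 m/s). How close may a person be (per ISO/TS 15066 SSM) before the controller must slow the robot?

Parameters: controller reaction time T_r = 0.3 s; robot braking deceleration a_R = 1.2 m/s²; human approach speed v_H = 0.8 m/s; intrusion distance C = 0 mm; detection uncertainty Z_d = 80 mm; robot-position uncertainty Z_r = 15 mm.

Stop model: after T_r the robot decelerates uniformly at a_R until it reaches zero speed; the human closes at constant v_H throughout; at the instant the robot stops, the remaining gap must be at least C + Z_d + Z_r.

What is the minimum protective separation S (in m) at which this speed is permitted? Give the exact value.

S_min = 7391/1600 m = 4.6194 m

braking lasts T_s = (9/4)/(6/5) = 1.8750 s
reaction-phase robot travel = 2.2500·0.3000 = 0.6750 m
braking distance = 2.2500²/(2·1.2000) = 2.1094 m
human closes 0.8000·2.1750 = 1.7400 m
margins: 0.0000+0.0800+0.0150 = 0.0950 m
S_min ≈ 0.6750+2.1094+1.7400+0.0950  ⇒  S_min = 7391/1600 m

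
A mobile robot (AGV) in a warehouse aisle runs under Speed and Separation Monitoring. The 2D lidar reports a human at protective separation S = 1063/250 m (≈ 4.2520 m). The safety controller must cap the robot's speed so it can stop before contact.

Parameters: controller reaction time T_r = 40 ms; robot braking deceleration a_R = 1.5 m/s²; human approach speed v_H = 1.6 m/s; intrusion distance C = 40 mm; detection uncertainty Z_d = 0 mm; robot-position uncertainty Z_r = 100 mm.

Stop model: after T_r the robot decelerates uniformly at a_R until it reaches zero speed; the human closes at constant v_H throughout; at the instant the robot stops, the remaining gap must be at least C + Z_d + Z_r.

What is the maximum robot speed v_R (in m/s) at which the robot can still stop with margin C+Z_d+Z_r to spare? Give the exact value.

collect terms ⇒ (1/3)·v_R² + (83/75)·v_R + (-506/125) = 0
  disc = (83/75)² − 4·(1/3)·(-506/125) = 37249/5625 ; √disc = 193/75
  v_R = (−(83/75) + 193/75) / (2·(1/3)) = 11/5 m/s
check:
braking lasts T_s = (11/5)/(3/2) = 1.4667 s
robot covers v_R·T_r = 2.2000·0.0400 = 0.0880 m before braking
braking distance = 2.2000²/(2·1.5000) = 1.6133 m
human closes 1.6000·1.5067 = 2.4107 m
C+Z_d+Z_r = 0.0400+0.0000+0.1000 = 0.1400 m
sum ≈ 0.0880+1.6133+2.4107+0.1400 ≈ 4.2520 m = S ✓

v_R_max = 11/5 m/s = 2.2000 m/s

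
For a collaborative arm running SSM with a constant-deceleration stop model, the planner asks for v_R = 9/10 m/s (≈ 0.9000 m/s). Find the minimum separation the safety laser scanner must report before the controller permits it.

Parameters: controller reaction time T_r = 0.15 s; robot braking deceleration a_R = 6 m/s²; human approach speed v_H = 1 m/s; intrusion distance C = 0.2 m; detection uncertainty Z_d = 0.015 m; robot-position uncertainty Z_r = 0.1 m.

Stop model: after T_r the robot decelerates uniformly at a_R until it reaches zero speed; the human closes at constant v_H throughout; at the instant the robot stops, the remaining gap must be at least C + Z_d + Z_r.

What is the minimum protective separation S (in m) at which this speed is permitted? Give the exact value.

T_s = v_R/a_R = (9/10)/6 = 0.1500 s
reaction-phase robot travel = 0.9000·0.1500 = 0.1350 m
robot covers 0.9000·0.1500 − ½·6.0000·0.1500² = 0.0675 m while stopping
human over T_r+T_s: 1.0000·(0.1500+0.1500) = 0.3000 m
C+Z_d+Z_r = 0.2000+0.0150+0.1000 = 0.3150 m
S_min ≈ 0.1350+0.0675+0.3000+0.3150  ⇒  S_min = 327/400 m

S_min = 327/400 m = 0.8175 m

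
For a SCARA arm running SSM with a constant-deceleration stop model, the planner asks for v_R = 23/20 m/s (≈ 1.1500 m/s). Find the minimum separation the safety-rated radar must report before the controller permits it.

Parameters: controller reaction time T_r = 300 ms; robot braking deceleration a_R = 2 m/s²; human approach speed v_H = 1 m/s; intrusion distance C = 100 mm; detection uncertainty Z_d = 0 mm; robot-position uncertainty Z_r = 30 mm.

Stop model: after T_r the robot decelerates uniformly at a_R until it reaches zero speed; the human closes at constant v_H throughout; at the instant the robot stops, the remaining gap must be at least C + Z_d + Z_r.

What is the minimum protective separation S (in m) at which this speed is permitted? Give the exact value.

S_min = 2689/1600 m = 1.6806 m

T_s = v_R/a_R = (23/20)/2 = 0.5750 s
robot covers v_R·T_r = 1.1500·0.3000 = 0.3450 m before braking
robot covers 1.1500·0.5750 − ½·2.0000·0.5750² = 0.3306 m while stopping
human over T_r+T_s: 1.0000·(0.3000+0.5750) = 0.8750 m
margins: 0.1000+0.0000+0.0300 = 0.1300 m
S_min ≈ 0.3450+0.3306+0.8750+0.1300  ⇒  S_min = 2689/1600 m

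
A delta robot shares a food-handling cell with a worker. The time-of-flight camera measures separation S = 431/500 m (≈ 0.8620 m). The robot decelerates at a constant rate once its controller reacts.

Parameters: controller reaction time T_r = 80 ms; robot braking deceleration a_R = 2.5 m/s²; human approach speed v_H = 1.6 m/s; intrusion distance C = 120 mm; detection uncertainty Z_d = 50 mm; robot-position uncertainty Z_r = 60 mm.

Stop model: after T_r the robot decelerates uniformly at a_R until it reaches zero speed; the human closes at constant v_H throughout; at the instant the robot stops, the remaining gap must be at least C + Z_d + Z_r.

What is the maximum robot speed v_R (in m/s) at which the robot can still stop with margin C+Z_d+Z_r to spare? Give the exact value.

v_R_max = 3/5 m/s = 0.6000 m/s

collect terms ⇒ (1/5)·v_R² + (18/25)·v_R + (-63/125) = 0
  disc = (18/25)² − 4·(1/5)·(-63/125) = 576/625 ; √disc = 24/25
  v_R = (−(18/25) + 24/25) / (2·(1/5)) = 3/5 m/s
check:
T_s = v_R/a_R = (3/5)/(5/2) = 0.2400 s
reaction-phase robot travel = 0.6000·0.0800 = 0.0480 m
braking distance = 0.6000²/(2·2.5000) = 0.0720 m
person approaches 1.6000·(0.0800+0.2400) = 0.5120 m
margins: 0.1200+0.0500+0.0600 = 0.2300 m
sum ≈ 0.0480+0.0720+0.5120+0.2300 ≈ 0.8620 m = S ✓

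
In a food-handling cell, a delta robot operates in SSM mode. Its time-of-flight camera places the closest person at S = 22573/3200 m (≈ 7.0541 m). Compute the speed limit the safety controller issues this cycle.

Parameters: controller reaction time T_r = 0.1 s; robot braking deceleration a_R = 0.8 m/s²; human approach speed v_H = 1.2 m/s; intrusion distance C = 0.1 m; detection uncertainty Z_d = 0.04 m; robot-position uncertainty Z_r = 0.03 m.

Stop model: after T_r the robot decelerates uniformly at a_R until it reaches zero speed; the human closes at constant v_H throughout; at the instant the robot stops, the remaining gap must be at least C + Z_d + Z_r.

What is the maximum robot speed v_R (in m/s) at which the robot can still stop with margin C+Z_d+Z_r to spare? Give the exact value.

quadratic (5/8)·v² + (8/5)·v + (-4329/640) = 0
  disc = (8/5)² − 4·(5/8)·(-4329/640) = 124609/6400 ; √disc = 353/80
  v_R = (−(8/5) + 353/80) / (2·(5/8)) = 9/4 m/s
check:
braking lasts T_s = (9/4)/(4/5) = 2.8125 s
reaction-phase robot travel = 2.2500·0.1000 = 0.2250 m
robot covers 2.2500·2.8125 − ½·0.8000·2.8125² = 3.1641 m while stopping
human over T_r+T_s: 1.2000·(0.1000+2.8125) = 3.4950 m
residual clearance needed = 0.1000+0.0400+0.0300 = 0.1700 m
sum ≈ 0.2250+3.1641+3.4950+0.1700 ≈ 7.0541 m = S ✓

v_R_max = 9/4 m/s = 2.2500 m/s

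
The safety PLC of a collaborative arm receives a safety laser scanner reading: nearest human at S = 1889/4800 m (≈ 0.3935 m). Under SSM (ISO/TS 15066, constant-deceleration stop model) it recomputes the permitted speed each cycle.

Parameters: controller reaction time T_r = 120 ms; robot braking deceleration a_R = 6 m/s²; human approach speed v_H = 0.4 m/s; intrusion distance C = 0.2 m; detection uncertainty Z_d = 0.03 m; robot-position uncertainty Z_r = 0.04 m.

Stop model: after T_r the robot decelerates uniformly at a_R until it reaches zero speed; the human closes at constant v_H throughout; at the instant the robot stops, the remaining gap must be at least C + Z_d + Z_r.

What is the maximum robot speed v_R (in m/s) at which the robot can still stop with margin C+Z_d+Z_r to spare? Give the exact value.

collect terms ⇒ (1/12)·v_R² + (14/75)·v_R + (-1813/24000) = 0
  disc = (14/75)² − 4·(1/12)·(-1813/24000) = 2401/40000 ; √disc = 49/200
  v_R = (−(14/75) + 49/200) / (2·(1/12)) = 7/20 m/s
check:
stop time T_s = (7/20)/6 = 0.0583 s
reaction-phase robot travel = 0.3500·0.1200 = 0.0420 m
robot covers 0.3500·0.0583 − ½·6.0000·0.0583² = 0.0102 m while stopping
human closes 0.4000·0.1783 = 0.0713 m
margins: 0.2000+0.0300+0.0400 = 0.2700 m
sum ≈ 0.0420+0.0102+0.0713+0.2700 ≈ 0.3935 m = S ✓

v_R_max = 7/20 m/s = 0.3500 m/s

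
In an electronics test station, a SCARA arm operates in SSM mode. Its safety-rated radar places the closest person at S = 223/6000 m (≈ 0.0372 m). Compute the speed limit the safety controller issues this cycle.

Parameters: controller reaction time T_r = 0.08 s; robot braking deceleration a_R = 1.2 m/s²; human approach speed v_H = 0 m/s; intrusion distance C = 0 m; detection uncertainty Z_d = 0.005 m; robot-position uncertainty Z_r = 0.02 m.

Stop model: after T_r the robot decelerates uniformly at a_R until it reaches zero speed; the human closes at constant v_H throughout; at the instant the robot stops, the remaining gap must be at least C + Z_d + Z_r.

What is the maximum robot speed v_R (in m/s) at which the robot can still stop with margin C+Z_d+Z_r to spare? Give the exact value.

at the boundary: (5/12)·v² + (2/25)·v + (-73/6000) = 0
  disc = (2/25)² − 4·(5/12)·(-73/6000) = 2401/90000 ; √disc = 49/300
  v_R = (−(2/25) + 49/300) / (2·(5/12)) = 1/10 m/s
check:
braking lasts T_s = (1/10)/(6/5) = 0.0833 s
robot covers v_R·T_r = 0.1000·0.0800 = 0.0080 m before braking
robot covers 0.1000·0.0833 − ½·1.2000·0.0833² = 0.0042 m while stopping
human closes 0.0000·0.1633 = 0.0000 m
residual clearance needed = 0.0000+0.0050+0.0200 = 0.0250 m
sum ≈ 0.0080+0.0042+0.0000+0.0250 ≈ 0.0372 m = S ✓

v_R_max = 1/10 m/s = 0.1000 m/s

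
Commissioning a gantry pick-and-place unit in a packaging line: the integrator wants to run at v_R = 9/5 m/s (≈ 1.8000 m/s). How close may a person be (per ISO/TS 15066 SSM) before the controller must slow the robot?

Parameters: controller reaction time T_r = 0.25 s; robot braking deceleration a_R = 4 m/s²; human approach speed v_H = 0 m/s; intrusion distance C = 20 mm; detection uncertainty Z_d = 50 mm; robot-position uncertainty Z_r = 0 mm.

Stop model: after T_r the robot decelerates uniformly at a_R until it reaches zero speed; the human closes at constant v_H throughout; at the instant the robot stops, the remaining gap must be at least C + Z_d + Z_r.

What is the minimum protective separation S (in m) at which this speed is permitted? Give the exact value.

braking lasts T_s = (9/5)/4 = 0.4500 s
robot in T_r: 1.8000·0.2500 = 0.4500 m
robot covers 1.8000·0.4500 − ½·4.0000·0.4500² = 0.4050 m while stopping
person approaches 0.0000·(0.2500+0.4500) = 0.0000 m
margins: 0.0200+0.0500+0.0000 = 0.0700 m
S_min ≈ 0.4500+0.4050+0.0000+0.0700  ⇒  S_min = 37/40 m

S_min = 37/40 m = 0.9250 m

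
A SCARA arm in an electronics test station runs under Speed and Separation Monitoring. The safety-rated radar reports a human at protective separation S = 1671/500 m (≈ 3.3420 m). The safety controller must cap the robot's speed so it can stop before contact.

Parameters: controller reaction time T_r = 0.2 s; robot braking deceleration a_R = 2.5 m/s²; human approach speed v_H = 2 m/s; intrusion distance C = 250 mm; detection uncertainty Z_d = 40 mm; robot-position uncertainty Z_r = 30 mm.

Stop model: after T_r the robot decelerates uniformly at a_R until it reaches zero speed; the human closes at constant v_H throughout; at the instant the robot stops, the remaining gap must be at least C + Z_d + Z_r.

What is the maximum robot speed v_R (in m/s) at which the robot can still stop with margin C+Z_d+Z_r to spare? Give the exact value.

quadratic (1/5)·v² + (1)·v + (-1311/500) = 0
  disc = (1)² − 4·(1/5)·(-1311/500) = 1936/625 ; √disc = 44/25
  v_R = (−(1) + 44/25) / (2·(1/5)) = 19/10 m/s
check:
braking lasts T_s = (19/10)/(5/2) = 0.7600 s
robot in T_r: 1.9000·0.2000 = 0.3800 m
robot under decel: 1.9000²/(2·2.5000) = 0.7220 m
human over T_r+T_s: 2.0000·(0.2000+0.7600) = 1.9200 m
residual clearance needed = 0.2500+0.0400+0.0300 = 0.3200 m
sum ≈ 0.3800+0.7220+1.9200+0.3200 ≈ 3.3420 m = S ✓

v_R_max = 19/10 m/s = 1.9000 m/s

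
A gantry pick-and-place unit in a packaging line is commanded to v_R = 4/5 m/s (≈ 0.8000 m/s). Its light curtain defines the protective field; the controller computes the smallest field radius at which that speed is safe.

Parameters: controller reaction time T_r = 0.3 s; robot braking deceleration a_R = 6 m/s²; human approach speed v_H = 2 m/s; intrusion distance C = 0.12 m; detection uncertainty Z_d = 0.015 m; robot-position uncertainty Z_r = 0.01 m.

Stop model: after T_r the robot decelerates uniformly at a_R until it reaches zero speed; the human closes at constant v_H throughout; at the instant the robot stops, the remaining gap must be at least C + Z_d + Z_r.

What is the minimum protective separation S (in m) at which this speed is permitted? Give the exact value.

S_min = 261/200 m = 1.3050 m

braking lasts T_s = (4/5)/6 = 0.1333 s
reaction-phase robot travel = 0.8000·0.3000 = 0.2400 m
braking distance = 0.8000²/(2·6.0000) = 0.0533 m
person approaches 2.0000·(0.3000+0.1333) = 0.8667 m
residual clearance needed = 0.1200+0.0150+0.0100 = 0.1450 m
S_min ≈ 0.2400+0.0533+0.8667+0.1450  ⇒  S_min = 261/200 m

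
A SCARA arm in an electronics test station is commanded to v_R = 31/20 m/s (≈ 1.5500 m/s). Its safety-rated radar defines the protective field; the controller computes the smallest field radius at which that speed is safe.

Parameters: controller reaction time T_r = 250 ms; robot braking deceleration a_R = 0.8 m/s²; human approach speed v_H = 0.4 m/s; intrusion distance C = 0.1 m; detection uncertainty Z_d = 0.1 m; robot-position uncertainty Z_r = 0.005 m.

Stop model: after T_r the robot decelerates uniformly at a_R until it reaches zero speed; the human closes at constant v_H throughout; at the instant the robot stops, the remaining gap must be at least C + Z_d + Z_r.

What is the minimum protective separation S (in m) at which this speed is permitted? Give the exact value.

braking lasts T_s = (31/20)/(4/5) = 1.9375 s
reaction-phase robot travel = 1.5500·0.2500 = 0.3875 m
robot under decel: 1.5500²/(2·0.8000) = 1.5016 m
human closes 0.4000·2.1875 = 0.8750 m
C+Z_d+Z_r = 0.1000+0.1000+0.0050 = 0.2050 m
S_min ≈ 0.3875+1.5016+0.8750+0.2050  ⇒  S_min = 9501/3200 m

S_min = 9501/3200 m = 2.9691 m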